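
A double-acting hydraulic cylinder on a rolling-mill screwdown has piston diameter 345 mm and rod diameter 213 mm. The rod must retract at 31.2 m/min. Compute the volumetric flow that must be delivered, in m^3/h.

Rod-side annular area A_ann = π/4 × (345² − 213²) = 57850 mm^2
Q = A × v

Q ≈ 108 m^3/h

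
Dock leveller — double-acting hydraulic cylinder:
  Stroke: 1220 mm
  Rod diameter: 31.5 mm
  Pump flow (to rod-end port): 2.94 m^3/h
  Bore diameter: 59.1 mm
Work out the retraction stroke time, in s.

t ≈ 2.93 s

Rod-side annular area A_ann = π/4 × (59.1² − 31.5²) = 1964 mm^2
Swept volume V = A × L; t = V / Q = A·L / Q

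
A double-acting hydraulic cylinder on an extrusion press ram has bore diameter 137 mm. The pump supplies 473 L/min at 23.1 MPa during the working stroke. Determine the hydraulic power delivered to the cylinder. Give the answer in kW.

W ≈ 182 kW

Hydraulic power = P × Q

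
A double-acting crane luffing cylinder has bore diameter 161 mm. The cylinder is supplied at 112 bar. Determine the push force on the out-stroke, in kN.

Cap-side area A_cap = π/4 × (161 mm)² = 20360 mm^2
F = P × A_cap = 112 bar × A_cap

F ≈ 228 kN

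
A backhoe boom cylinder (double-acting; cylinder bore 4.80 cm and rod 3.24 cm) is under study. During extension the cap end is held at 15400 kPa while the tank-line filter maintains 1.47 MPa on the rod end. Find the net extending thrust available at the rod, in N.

F ≈ 26400 N

Cap-side area A_cap = π/4 × (4.80 cm)² = 18.10 cm^2
Rod-side annular area A_ann = π/4 × (4.80² − 3.24²) = 9.851 cm^2
Net thrust = P_cap·A_cap − P_rod·A_ann = 27870 N − 1448 N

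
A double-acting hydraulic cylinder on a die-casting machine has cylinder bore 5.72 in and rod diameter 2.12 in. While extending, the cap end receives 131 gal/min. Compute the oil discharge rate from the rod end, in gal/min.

Cap-side area A_cap = π/4 × (5.72 in)² = 25.70 in^2
Rod-side annular area A_ann = π/4 × (5.72² − 2.12²) = 22.17 in^2
Piston speed v = Q_in/A_cap; rod-end outflow Q_out = v × A_ann = Q_in × A_ann/A_cap.

Q_out ≈ 113 gal/min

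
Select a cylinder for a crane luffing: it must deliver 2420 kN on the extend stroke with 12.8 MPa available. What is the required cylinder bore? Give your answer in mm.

Extension force acts on the full piston face: F = P × (π/4)D².
D = √(4F / (πP)) = √(4 × 2420 kN / (π × 12.8 MPa))

D ≈ 491 mm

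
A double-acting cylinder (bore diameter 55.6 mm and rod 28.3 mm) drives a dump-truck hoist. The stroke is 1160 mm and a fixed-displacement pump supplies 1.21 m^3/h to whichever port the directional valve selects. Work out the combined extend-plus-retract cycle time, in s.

Cap-side area A_cap = π/4 × (55.6 mm)² = 2428 mm^2
Rod-side annular area A_ann = π/4 × (55.6² − 28.3²) = 1799 mm^2
t_ext = A_cap·L/Q = 8.379 s
t_ret = A_ann·L/Q = 6.209 s
t_cycle = t_ext + t_ret

t ≈ 14.6 s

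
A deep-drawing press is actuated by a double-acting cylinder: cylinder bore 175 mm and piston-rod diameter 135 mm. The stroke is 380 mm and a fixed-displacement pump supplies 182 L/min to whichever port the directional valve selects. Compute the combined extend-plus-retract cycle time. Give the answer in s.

Cap-side area A_cap = π/4 × (175 mm)² = 24050 mm^2
Rod-side annular area A_ann = π/4 × (175² − 135²) = 9739 mm^2
t_ext = A_cap·L/Q = 3.013 s
t_ret = A_ann·L/Q = 1.220 s
t_cycle = t_ext + t_ret

t ≈ 4.23 s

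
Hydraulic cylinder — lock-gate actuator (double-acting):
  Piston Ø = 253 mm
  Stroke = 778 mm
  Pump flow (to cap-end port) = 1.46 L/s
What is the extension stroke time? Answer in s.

Cap-side area A_cap = π/4 × (253 mm)² = 50270 mm^2
Swept volume V = A × L; t = V / Q = A·L / Q

t ≈ 26.8 s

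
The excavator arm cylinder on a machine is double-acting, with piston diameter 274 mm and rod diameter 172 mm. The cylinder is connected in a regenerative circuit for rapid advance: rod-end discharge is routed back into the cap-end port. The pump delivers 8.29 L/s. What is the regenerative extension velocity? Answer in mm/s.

In regeneration the rod-end outflow joins the pump flow into the cap end, so the net volume the pump must supply per unit advance equals the rod cross-section area.
Rod cross-section A_rod = π/4 × (172 mm)² = 23240 mm^2
v = Q_pump / A_rod

v ≈ 357 mm/s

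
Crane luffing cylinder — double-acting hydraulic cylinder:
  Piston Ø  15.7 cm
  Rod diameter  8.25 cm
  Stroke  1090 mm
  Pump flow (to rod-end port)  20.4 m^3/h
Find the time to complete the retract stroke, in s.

Rod-side annular area A_ann = π/4 × (15.7² − 8.25²) = 140.1 cm^2
Swept volume V = A × L; t = V / Q = A·L / Q

t ≈ 2.70 s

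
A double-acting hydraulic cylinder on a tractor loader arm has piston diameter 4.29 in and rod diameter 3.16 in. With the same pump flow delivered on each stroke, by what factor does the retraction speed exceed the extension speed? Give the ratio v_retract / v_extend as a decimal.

v_ret/v_ext ≈ 2.19

Cap-side area A_cap = π/4 × (4.29 in)² = 14.45 in^2
Rod-side annular area A_ann = π/4 × (4.29² − 3.16²) = 6.612 in^2
For equal Q, v ∝ 1/A, so v_ret/v_ext = A_cap/A_ann.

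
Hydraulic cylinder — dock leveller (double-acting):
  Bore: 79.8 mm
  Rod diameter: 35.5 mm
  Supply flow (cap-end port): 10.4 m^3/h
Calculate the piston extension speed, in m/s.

Cap-side area A_cap = π/4 × (79.8 mm)² = 5001 mm^2
v = Q / A

v ≈ 0.578 m/s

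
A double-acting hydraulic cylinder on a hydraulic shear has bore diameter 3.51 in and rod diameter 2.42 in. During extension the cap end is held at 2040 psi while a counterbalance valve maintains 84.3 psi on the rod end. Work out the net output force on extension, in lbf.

Cap-side area A_cap = π/4 × (3.51 in)² = 9.676 in^2
Rod-side annular area A_ann = π/4 × (3.51² − 2.42²) = 5.077 in^2
Net thrust = P_cap·A_cap − P_rod·A_ann = 19740 lbf − 428.0 lbf

F ≈ 19300 lbf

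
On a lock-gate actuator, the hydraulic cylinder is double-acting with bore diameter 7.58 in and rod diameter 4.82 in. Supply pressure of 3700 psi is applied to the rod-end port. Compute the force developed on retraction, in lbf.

Rod-side annular area A_ann = π/4 × (7.58² − 4.82²) = 26.88 in^2
On retraction the pressure acts on the annular area (bore minus rod).
F = P × A_ann

F ≈ 99500 lbf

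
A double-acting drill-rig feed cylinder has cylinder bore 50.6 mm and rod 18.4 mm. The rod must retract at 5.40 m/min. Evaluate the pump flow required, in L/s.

Q ≈ 0.157 L/s

Rod-side annular area A_ann = π/4 × (50.6² − 18.4²) = 1745 mm^2
Q = A × v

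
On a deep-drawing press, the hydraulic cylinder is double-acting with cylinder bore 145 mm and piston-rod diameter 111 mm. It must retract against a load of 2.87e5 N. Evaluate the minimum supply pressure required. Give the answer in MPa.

P ≈ 42.0 MPa

Rod-side annular area A_ann = π/4 × (145² − 111²) = 6836 mm^2
Retraction: pressure acts on the annular area.
P = F / A = 2.87e5 N / A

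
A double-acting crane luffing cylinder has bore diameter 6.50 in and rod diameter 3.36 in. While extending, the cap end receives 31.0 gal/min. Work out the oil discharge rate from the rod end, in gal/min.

Q_out ≈ 22.7 gal/min

Cap-side area A_cap = π/4 × (6.50 in)² = 33.18 in^2
Rod-side annular area A_ann = π/4 × (6.50² − 3.36²) = 24.32 in^2
Piston speed v = Q_in/A_cap; rod-end outflow Q_out = v × A_ann = Q_in × A_ann/A_cap.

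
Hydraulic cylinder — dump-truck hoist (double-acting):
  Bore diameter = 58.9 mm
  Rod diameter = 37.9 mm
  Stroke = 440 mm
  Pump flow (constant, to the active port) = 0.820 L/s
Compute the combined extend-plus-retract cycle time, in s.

Cap-side area A_cap = π/4 × (58.9 mm)² = 2725 mm^2
Rod-side annular area A_ann = π/4 × (58.9² − 37.9²) = 1597 mm^2
t_ext = A_cap·L/Q = 1.462 s
t_ret = A_ann·L/Q = 0.8567 s
t_cycle = t_ext + t_ret

t ≈ 2.32 s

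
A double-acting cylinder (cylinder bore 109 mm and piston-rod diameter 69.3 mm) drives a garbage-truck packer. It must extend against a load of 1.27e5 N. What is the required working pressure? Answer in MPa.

Cap-side area A_cap = π/4 × (109 mm)² = 9331 mm^2
P = F / A = 1.27e5 N / A

P ≈ 13.6 MPa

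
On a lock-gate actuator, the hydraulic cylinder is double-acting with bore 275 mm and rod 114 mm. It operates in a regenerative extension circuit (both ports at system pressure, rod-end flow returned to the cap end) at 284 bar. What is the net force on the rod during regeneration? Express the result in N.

F ≈ 2.90e5 N

With equal pressure on both faces, forces on the annular region cancel; the net push is pressure × rod cross-section.
Rod cross-section A_rod = π/4 × (114 mm)² = 10210 mm^2
F = P × A_rod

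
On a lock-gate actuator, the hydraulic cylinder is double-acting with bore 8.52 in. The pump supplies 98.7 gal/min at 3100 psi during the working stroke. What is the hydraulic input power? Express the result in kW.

Hydraulic power = P × Q

W ≈ 133 kW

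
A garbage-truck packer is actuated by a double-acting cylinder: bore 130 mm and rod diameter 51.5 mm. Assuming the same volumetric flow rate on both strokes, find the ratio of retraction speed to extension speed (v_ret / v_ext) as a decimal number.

Cap-side area A_cap = π/4 × (130 mm)² = 13270 mm^2
Rod-side annular area A_ann = π/4 × (130² − 51.5²) = 11190 mm^2
For equal Q, v ∝ 1/A, so v_ret/v_ext = A_cap/A_ann.

v_ret/v_ext ≈ 1.19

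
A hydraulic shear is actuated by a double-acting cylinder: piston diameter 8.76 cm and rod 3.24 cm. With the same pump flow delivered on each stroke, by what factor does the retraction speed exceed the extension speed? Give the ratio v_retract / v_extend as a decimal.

Cap-side area A_cap = π/4 × (8.76 cm)² = 60.27 cm^2
Rod-side annular area A_ann = π/4 × (8.76² − 3.24²) = 52.02 cm^2
For equal Q, v ∝ 1/A, so v_ret/v_ext = A_cap/A_ann.

v_ret/v_ext ≈ 1.16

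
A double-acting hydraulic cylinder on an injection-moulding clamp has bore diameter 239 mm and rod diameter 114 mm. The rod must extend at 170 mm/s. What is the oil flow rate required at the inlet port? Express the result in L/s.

Q ≈ 7.63 L/s

Cap-side area A_cap = π/4 × (239 mm)² = 44860 mm^2
Q = A × v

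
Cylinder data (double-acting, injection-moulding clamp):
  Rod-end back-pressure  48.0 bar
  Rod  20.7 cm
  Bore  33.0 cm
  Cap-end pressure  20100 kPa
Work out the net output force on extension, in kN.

F ≈ 1470 kN

Cap-side area A_cap = π/4 × (33.0 cm)² = 855.3 cm^2
Rod-side annular area A_ann = π/4 × (33.0² − 20.7²) = 518.8 cm^2
Net thrust = P_cap·A_cap − P_rod·A_ann = 1719 kN − 249.0 kN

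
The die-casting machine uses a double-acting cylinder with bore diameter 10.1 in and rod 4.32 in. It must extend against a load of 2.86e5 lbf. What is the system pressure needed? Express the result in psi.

P ≈ 3570 psi

Cap-side area A_cap = π/4 × (10.1 in)² = 80.12 in^2
P = F / A = 2.86e5 lbf / A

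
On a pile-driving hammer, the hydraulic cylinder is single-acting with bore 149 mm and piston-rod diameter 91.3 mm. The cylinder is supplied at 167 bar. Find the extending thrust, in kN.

F ≈ 291 kN

Cap-side area A_cap = π/4 × (149 mm)² = 17440 mm^2
F = P × A_cap = 167 bar × A_cap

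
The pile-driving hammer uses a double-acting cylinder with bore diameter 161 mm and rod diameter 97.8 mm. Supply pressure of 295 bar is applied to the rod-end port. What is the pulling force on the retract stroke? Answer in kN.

Rod-side annular area A_ann = π/4 × (161² − 97.8²) = 12850 mm^2
On retraction the pressure acts on the annular area (bore minus rod).
F = P × A_ann

F ≈ 379 kN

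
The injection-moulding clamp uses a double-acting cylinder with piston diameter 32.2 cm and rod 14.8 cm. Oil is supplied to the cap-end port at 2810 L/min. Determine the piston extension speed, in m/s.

v ≈ 0.575 m/s

Cap-side area A_cap = π/4 × (32.2 cm)² = 814.3 cm^2
v = Q / A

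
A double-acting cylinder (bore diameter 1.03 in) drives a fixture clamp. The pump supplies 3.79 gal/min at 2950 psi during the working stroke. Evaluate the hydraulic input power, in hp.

Hydraulic power = P × Q

W ≈ 6.52 hp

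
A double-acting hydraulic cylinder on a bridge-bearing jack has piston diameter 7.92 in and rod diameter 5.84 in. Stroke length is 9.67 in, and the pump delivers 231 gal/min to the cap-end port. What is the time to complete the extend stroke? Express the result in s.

Cap-side area A_cap = π/4 × (7.92 in)² = 49.27 in^2
Swept volume V = A × L; t = V / Q = A·L / Q

t ≈ 0.536 s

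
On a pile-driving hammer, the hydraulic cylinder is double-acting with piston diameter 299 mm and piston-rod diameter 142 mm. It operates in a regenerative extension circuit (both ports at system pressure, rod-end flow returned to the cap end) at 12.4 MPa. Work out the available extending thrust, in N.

With equal pressure on both faces, forces on the annular region cancel; the net push is pressure × rod cross-section.
Rod cross-section A_rod = π/4 × (142 mm)² = 15840 mm^2
F = P × A_rod

F ≈ 1.96e5 N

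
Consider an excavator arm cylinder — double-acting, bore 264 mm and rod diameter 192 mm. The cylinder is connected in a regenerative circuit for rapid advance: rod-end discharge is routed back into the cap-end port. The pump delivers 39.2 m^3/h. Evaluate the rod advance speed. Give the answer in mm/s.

In regeneration the rod-end outflow joins the pump flow into the cap end, so the net volume the pump must supply per unit advance equals the rod cross-section area.
Rod cross-section A_rod = π/4 × (192 mm)² = 28950 mm^2
v = Q_pump / A_rod

v ≈ 376 mm/s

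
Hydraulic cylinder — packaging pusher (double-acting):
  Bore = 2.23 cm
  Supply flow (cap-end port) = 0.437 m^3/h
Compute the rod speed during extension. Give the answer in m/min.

Cap-side area A_cap = π/4 × (2.23 cm)² = 3.906 cm^2
v = Q / A

v ≈ 18.6 m/min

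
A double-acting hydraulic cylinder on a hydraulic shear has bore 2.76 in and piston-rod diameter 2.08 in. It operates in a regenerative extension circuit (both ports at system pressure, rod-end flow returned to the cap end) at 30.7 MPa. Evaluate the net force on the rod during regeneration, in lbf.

F ≈ 15100 lbf

With equal pressure on both faces, forces on the annular region cancel; the net push is pressure × rod cross-section.
Rod cross-section A_rod = π/4 × (2.08 in)² = 3.398 in^2
F = P × A_rod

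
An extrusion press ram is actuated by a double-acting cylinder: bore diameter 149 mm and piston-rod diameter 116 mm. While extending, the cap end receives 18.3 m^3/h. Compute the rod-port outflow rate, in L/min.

Cap-side area A_cap = π/4 × (149 mm)² = 17440 mm^2
Rod-side annular area A_ann = π/4 × (149² − 116²) = 6868 mm^2
Piston speed v = Q_in/A_cap; rod-end outflow Q_out = v × A_ann = Q_in × A_ann/A_cap.

Q_out ≈ 120 L/min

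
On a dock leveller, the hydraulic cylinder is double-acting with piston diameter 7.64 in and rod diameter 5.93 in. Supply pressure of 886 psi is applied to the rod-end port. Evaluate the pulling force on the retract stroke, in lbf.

F ≈ 16100 lbf

Rod-side annular area A_ann = π/4 × (7.64² − 5.93²) = 18.22 in^2
On retraction the pressure acts on the annular area (bore minus rod).
F = P × A_ann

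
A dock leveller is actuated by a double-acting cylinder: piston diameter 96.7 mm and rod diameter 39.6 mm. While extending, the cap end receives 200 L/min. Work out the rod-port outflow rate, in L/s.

Cap-side area A_cap = π/4 × (96.7 mm)² = 7344 mm^2
Rod-side annular area A_ann = π/4 × (96.7² − 39.6²) = 6113 mm^2
Piston speed v = Q_in/A_cap; rod-end outflow Q_out = v × A_ann = Q_in × A_ann/A_cap.

Q_out ≈ 2.77 L/s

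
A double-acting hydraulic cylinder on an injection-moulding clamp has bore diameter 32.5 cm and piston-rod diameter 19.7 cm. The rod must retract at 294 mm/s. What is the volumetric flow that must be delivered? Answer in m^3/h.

Q ≈ 55.5 m^3/h

Rod-side annular area A_ann = π/4 × (32.5² − 19.7²) = 524.8 cm^2
Q = A × v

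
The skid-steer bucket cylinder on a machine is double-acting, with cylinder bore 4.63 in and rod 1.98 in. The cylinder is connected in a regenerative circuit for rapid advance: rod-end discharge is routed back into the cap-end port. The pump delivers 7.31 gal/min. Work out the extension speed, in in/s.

In regeneration the rod-end outflow joins the pump flow into the cap end, so the net volume the pump must supply per unit advance equals the rod cross-section area.
Rod cross-section A_rod = π/4 × (1.98 in)² = 3.079 in^2
v = Q_pump / A_rod

v ≈ 9.14 in/s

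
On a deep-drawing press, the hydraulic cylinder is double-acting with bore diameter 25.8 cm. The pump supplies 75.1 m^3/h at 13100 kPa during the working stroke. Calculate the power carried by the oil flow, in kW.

W ≈ 273 kW

Hydraulic power = P × Q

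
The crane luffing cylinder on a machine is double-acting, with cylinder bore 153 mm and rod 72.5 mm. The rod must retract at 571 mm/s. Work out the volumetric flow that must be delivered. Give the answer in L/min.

Q ≈ 488 L/min

Rod-side annular area A_ann = π/4 × (153² − 72.5²) = 14260 mm^2
Q = A × v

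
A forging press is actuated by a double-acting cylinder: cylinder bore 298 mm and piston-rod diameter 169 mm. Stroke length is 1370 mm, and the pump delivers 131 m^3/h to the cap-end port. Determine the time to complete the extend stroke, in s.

t ≈ 2.63 s

Cap-side area A_cap = π/4 × (298 mm)² = 69750 mm^2
Swept volume V = A × L; t = V / Q = A·L / Q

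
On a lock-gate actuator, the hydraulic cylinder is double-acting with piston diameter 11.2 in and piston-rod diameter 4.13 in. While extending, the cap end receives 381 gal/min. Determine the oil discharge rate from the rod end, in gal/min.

Cap-side area A_cap = π/4 × (11.2 in)² = 98.52 in^2
Rod-side annular area A_ann = π/4 × (11.2² − 4.13²) = 85.12 in^2
Piston speed v = Q_in/A_cap; rod-end outflow Q_out = v × A_ann = Q_in × A_ann/A_cap.

Q_out ≈ 329 gal/min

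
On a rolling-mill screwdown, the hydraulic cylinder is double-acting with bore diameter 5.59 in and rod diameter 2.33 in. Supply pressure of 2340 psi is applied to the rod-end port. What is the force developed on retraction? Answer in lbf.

F ≈ 47500 lbf

Rod-side annular area A_ann = π/4 × (5.59² − 2.33²) = 20.28 in^2
On retraction the pressure acts on the annular area (bore minus rod).
F = P × A_ann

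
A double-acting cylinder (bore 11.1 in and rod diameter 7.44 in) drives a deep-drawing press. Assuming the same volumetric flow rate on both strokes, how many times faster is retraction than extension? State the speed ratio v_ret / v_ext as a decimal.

v_ret/v_ext ≈ 1.82

Cap-side area A_cap = π/4 × (11.1 in)² = 96.77 in^2
Rod-side annular area A_ann = π/4 × (11.1² − 7.44²) = 53.29 in^2
For equal Q, v ∝ 1/A, so v_ret/v_ext = A_cap/A_ann.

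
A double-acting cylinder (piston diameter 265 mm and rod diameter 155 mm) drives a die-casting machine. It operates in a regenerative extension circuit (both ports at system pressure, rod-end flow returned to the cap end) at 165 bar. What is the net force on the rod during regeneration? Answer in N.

F ≈ 3.11e5 N

With equal pressure on both faces, forces on the annular region cancel; the net push is pressure × rod cross-section.
Rod cross-section A_rod = π/4 × (155 mm)² = 18870 mm^2
F = P × A_rod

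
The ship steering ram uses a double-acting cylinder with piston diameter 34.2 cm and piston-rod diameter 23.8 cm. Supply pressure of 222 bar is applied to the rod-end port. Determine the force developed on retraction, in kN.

F ≈ 1050 kN

Rod-side annular area A_ann = π/4 × (34.2² − 23.8²) = 473.8 cm^2
On retraction the pressure acts on the annular area (bore minus rod).
F = P × A_ann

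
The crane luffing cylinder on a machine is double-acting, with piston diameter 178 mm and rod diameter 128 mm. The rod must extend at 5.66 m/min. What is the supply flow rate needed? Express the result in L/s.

Q ≈ 2.35 L/s

Cap-side area A_cap = π/4 × (178 mm)² = 24880 mm^2
Q = A × v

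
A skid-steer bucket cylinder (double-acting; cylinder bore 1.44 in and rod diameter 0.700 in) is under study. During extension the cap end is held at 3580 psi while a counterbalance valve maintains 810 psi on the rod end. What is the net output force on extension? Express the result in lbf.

Cap-side area A_cap = π/4 × (1.44 in)² = 1.629 in^2
Rod-side annular area A_ann = π/4 × (1.44² − 0.700²) = 1.244 in^2
Net thrust = P_cap·A_cap − P_rod·A_ann = 5830 lbf − 1007 lbf

F ≈ 4820 lbf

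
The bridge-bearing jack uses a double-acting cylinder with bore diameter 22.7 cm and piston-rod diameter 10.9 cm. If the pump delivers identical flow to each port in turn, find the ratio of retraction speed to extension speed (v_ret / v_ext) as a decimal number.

Cap-side area A_cap = π/4 × (22.7 cm)² = 404.7 cm^2
Rod-side annular area A_ann = π/4 × (22.7² − 10.9²) = 311.4 cm^2
For equal Q, v ∝ 1/A, so v_ret/v_ext = A_cap/A_ann.

v_ret/v_ext ≈ 1.30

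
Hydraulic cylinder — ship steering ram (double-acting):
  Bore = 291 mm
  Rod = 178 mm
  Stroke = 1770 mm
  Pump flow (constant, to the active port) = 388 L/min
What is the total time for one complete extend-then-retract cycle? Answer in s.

t ≈ 29.6 s

Cap-side area A_cap = π/4 × (291 mm)² = 66510 mm^2
Rod-side annular area A_ann = π/4 × (291² − 178²) = 41620 mm^2
t_ext = A_cap·L/Q = 18.20 s
t_ret = A_ann·L/Q = 11.39 s
t_cycle = t_ext + t_ret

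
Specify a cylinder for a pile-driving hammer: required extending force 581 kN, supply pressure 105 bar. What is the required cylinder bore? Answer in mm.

Extension force acts on the full piston face: F = P × (π/4)D².
D = √(4F / (πP)) = √(4 × 581 kN / (π × 105 bar))

D ≈ 265 mm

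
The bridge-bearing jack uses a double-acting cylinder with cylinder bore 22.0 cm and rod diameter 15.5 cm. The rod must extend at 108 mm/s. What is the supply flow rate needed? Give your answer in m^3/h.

Q ≈ 14.8 m^3/h

Cap-side area A_cap = π/4 × (22.0 cm)² = 380.1 cm^2
Q = A × v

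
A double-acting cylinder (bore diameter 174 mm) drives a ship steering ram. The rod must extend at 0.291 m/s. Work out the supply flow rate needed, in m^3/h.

Q ≈ 24.9 m^3/h

Cap-side area A_cap = π/4 × (174 mm)² = 23780 mm^2
Q = A × v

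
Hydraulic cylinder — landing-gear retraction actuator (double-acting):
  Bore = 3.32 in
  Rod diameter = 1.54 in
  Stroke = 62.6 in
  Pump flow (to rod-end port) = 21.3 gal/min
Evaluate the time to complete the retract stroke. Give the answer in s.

t ≈ 5.19 s

Rod-side annular area A_ann = π/4 × (3.32² − 1.54²) = 6.794 in^2
Swept volume V = A × L; t = V / Q = A·L / Q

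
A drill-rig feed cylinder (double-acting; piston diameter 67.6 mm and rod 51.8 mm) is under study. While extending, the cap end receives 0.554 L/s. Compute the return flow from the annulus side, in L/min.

Q_out ≈ 13.7 L/min

Cap-side area A_cap = π/4 × (67.6 mm)² = 3589 mm^2
Rod-side annular area A_ann = π/4 × (67.6² − 51.8²) = 1482 mm^2
Piston speed v = Q_in/A_cap; rod-end outflow Q_out = v × A_ann = Q_in × A_ann/A_cap.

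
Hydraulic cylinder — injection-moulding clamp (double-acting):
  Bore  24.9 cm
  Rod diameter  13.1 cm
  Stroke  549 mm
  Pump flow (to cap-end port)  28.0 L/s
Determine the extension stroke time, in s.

Cap-side area A_cap = π/4 × (24.9 cm)² = 487.0 cm^2
Swept volume V = A × L; t = V / Q = A·L / Q

t ≈ 0.955 s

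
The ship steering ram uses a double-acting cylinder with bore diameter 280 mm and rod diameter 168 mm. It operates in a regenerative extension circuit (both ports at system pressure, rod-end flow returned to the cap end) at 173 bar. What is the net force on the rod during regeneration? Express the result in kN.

F ≈ 383 kN

With equal pressure on both faces, forces on the annular region cancel; the net push is pressure × rod cross-section.
Rod cross-section A_rod = π/4 × (168 mm)² = 22170 mm^2
F = P × A_rod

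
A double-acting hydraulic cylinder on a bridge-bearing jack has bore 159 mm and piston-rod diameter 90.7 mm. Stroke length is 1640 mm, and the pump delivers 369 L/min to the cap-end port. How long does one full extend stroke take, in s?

t ≈ 5.29 s

Cap-side area A_cap = π/4 × (159 mm)² = 19860 mm^2
Swept volume V = A × L; t = V / Q = A·L / Q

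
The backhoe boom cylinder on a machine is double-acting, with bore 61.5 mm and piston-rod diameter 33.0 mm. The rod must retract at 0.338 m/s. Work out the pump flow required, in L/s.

Rod-side annular area A_ann = π/4 × (61.5² − 33.0²) = 2115 mm^2
Q = A × v

Q ≈ 0.715 L/s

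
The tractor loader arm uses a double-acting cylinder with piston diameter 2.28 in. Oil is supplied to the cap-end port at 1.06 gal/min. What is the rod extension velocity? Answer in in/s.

v ≈ 1.00 in/s

Cap-side area A_cap = π/4 × (2.28 in)² = 4.083 in^2
v = Q / A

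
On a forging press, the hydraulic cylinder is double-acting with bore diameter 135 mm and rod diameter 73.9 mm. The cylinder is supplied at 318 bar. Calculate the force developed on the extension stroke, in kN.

F ≈ 455 kN

Cap-side area A_cap = π/4 × (135 mm)² = 14310 mm^2
F = P × A_cap = 318 bar × A_cap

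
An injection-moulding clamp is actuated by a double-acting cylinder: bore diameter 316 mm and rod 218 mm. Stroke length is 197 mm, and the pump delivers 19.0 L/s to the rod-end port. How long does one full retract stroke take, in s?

Rod-side annular area A_ann = π/4 × (316² − 218²) = 41100 mm^2
Swept volume V = A × L; t = V / Q = A·L / Q

t ≈ 0.426 s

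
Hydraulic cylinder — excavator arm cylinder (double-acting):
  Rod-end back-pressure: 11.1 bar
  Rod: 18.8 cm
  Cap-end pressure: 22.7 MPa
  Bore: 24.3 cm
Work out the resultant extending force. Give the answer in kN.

Cap-side area A_cap = π/4 × (24.3 cm)² = 463.8 cm^2
Rod-side annular area A_ann = π/4 × (24.3² − 18.8²) = 186.2 cm^2
Net thrust = P_cap·A_cap − P_rod·A_ann = 1053 kN − 20.67 kN

F ≈ 1030 kN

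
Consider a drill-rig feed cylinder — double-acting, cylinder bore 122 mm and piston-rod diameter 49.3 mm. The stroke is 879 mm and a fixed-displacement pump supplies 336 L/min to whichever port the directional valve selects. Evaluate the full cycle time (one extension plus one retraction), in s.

t ≈ 3.37 s

Cap-side area A_cap = π/4 × (122 mm)² = 11690 mm^2
Rod-side annular area A_ann = π/4 × (122² − 49.3²) = 9781 mm^2
t_ext = A_cap·L/Q = 1.835 s
t_ret = A_ann·L/Q = 1.535 s
t_cycle = t_ext + t_ret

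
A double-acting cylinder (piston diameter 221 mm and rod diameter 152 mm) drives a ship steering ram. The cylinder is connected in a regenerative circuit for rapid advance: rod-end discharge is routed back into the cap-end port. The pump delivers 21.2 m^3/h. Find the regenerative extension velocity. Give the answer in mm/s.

In regeneration the rod-end outflow joins the pump flow into the cap end, so the net volume the pump must supply per unit advance equals the rod cross-section area.
Rod cross-section A_rod = π/4 × (152 mm)² = 18150 mm^2
v = Q_pump / A_rod

v ≈ 325 mm/s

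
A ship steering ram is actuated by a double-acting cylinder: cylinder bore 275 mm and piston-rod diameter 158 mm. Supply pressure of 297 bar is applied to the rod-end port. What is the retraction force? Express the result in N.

Rod-side annular area A_ann = π/4 × (275² − 158²) = 39790 mm^2
On retraction the pressure acts on the annular area (bore minus rod).
F = P × A_ann

F ≈ 1.18e6 N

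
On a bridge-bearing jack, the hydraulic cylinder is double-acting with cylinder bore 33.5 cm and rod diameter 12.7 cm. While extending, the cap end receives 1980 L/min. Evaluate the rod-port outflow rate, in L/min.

Cap-side area A_cap = π/4 × (33.5 cm)² = 881.4 cm^2
Rod-side annular area A_ann = π/4 × (33.5² − 12.7²) = 754.7 cm^2
Piston speed v = Q_in/A_cap; rod-end outflow Q_out = v × A_ann = Q_in × A_ann/A_cap.

Q_out ≈ 1700 L/min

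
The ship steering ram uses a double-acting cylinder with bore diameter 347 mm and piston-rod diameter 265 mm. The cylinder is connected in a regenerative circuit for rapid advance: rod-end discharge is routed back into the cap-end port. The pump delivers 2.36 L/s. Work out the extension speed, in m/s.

v ≈ 0.0428 m/s

In regeneration the rod-end outflow joins the pump flow into the cap end, so the net volume the pump must supply per unit advance equals the rod cross-section area.
Rod cross-section A_rod = π/4 × (265 mm)² = 55150 mm^2
v = Q_pump / A_rod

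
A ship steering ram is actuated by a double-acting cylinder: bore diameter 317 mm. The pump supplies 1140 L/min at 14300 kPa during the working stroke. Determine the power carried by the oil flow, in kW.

Hydraulic power = P × Q

W ≈ 272 kW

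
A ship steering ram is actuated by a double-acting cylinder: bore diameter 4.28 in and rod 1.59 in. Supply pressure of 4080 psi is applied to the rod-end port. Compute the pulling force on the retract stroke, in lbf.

F ≈ 50600 lbf

Rod-side annular area A_ann = π/4 × (4.28² − 1.59²) = 12.40 in^2
On retraction the pressure acts on the annular area (bore minus rod).
F = P × A_ann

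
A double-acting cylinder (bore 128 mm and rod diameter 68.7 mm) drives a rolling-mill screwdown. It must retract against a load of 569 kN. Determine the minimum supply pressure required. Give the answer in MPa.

Rod-side annular area A_ann = π/4 × (128² − 68.7²) = 9161 mm^2
Retraction: pressure acts on the annular area.
P = F / A = 569 kN / A

P ≈ 62.1 MPa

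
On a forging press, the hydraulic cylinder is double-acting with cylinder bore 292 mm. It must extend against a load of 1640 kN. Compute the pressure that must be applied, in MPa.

P ≈ 24.5 MPa

Cap-side area A_cap = π/4 × (292 mm)² = 66970 mm^2
P = F / A = 1640 kN / A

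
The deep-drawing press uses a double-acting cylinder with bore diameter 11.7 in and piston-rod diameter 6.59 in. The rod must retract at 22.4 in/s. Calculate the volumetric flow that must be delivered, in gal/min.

Rod-side annular area A_ann = π/4 × (11.7² − 6.59²) = 73.40 in^2
Q = A × v

Q ≈ 427 gal/min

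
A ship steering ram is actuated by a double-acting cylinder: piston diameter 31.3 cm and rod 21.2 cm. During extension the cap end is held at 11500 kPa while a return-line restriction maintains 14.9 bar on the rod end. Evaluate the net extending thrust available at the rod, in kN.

Cap-side area A_cap = π/4 × (31.3 cm)² = 769.4 cm^2
Rod-side annular area A_ann = π/4 × (31.3² − 21.2²) = 416.5 cm^2
Net thrust = P_cap·A_cap − P_rod·A_ann = 884.9 kN − 62.05 kN

F ≈ 823 kN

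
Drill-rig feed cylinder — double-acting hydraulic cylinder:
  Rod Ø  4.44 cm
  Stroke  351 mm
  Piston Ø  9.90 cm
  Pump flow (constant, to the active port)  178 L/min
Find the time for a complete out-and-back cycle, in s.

t ≈ 1.64 s

Cap-side area A_cap = π/4 × (9.90 cm)² = 76.98 cm^2
Rod-side annular area A_ann = π/4 × (9.90² − 4.44²) = 61.49 cm^2
t_ext = A_cap·L/Q = 0.9107 s
t_ret = A_ann·L/Q = 0.7276 s
t_cycle = t_ext + t_ret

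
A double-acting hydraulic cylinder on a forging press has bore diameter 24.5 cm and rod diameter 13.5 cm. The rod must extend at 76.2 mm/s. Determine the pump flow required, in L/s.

Q ≈ 3.59 L/s

Cap-side area A_cap = π/4 × (24.5 cm)² = 471.4 cm^2
Q = A × v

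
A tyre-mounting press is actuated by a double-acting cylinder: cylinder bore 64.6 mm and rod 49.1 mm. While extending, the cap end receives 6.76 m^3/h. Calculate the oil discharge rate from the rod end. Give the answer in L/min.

Cap-side area A_cap = π/4 × (64.6 mm)² = 3278 mm^2
Rod-side annular area A_ann = π/4 × (64.6² − 49.1²) = 1384 mm^2
Piston speed v = Q_in/A_cap; rod-end outflow Q_out = v × A_ann = Q_in × A_ann/A_cap.

Q_out ≈ 47.6 L/min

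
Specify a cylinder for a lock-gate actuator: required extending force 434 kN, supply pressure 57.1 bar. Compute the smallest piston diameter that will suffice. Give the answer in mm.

D ≈ 311 mm

Extension force acts on the full piston face: F = P × (π/4)D².
D = √(4F / (πP)) = √(4 × 434 kN / (π × 57.1 bar))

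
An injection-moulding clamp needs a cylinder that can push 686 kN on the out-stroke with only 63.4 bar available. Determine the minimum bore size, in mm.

D ≈ 371 mm

Extension force acts on the full piston face: F = P × (π/4)D².
D = √(4F / (πP)) = √(4 × 686 kN / (π × 63.4 bar))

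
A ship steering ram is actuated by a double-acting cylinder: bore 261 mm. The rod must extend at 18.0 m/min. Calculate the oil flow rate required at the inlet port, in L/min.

Q ≈ 963 L/min

Cap-side area A_cap = π/4 × (261 mm)² = 53500 mm^2
Q = A × v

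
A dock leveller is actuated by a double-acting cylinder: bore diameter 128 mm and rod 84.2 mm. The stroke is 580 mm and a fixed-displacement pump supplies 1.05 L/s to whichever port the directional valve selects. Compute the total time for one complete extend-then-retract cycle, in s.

t ≈ 11.1 s

Cap-side area A_cap = π/4 × (128 mm)² = 12870 mm^2
Rod-side annular area A_ann = π/4 × (128² − 84.2²) = 7300 mm^2
t_ext = A_cap·L/Q = 7.108 s
t_ret = A_ann·L/Q = 4.032 s
t_cycle = t_ext + t_ret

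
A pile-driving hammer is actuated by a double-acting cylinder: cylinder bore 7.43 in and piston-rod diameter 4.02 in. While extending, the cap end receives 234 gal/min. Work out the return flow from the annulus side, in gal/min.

Cap-side area A_cap = π/4 × (7.43 in)² = 43.36 in^2
Rod-side annular area A_ann = π/4 × (7.43² − 4.02²) = 30.67 in^2
Piston speed v = Q_in/A_cap; rod-end outflow Q_out = v × A_ann = Q_in × A_ann/A_cap.

Q_out ≈ 166 gal/min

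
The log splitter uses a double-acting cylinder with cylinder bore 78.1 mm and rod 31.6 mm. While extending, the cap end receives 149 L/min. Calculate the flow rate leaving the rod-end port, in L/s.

Cap-side area A_cap = π/4 × (78.1 mm)² = 4791 mm^2
Rod-side annular area A_ann = π/4 × (78.1² − 31.6²) = 4006 mm^2
Piston speed v = Q_in/A_cap; rod-end outflow Q_out = v × A_ann = Q_in × A_ann/A_cap.

Q_out ≈ 2.08 L/s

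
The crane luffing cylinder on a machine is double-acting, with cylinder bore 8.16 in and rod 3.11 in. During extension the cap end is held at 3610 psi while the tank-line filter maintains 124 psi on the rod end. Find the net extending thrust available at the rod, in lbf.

Cap-side area A_cap = π/4 × (8.16 in)² = 52.30 in^2
Rod-side annular area A_ann = π/4 × (8.16² − 3.11²) = 44.70 in^2
Net thrust = P_cap·A_cap − P_rod·A_ann = 1.888e5 lbf − 5543 lbf

F ≈ 1.83e5 lbf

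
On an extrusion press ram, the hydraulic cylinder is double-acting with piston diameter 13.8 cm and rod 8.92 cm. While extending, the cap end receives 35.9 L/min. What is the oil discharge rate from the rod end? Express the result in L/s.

Cap-side area A_cap = π/4 × (13.8 cm)² = 149.6 cm^2
Rod-side annular area A_ann = π/4 × (13.8² − 8.92²) = 87.08 cm^2
Piston speed v = Q_in/A_cap; rod-end outflow Q_out = v × A_ann = Q_in × A_ann/A_cap.

Q_out ≈ 0.348 L/s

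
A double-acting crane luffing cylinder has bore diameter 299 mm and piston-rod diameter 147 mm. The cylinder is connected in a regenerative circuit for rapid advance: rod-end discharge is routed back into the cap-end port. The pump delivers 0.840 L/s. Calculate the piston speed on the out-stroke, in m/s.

v ≈ 0.0495 m/s

In regeneration the rod-end outflow joins the pump flow into the cap end, so the net volume the pump must supply per unit advance equals the rod cross-section area.
Rod cross-section A_rod = π/4 × (147 mm)² = 16970 mm^2
v = Q_pump / A_rod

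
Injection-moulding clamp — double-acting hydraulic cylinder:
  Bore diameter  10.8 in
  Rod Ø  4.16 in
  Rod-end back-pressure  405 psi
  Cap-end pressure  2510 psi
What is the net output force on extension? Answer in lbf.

Cap-side area A_cap = π/4 × (10.8 in)² = 91.61 in^2
Rod-side annular area A_ann = π/4 × (10.8² − 4.16²) = 78.02 in^2
Net thrust = P_cap·A_cap − P_rod·A_ann = 2.299e5 lbf − 31600 lbf

F ≈ 1.98e5 lbf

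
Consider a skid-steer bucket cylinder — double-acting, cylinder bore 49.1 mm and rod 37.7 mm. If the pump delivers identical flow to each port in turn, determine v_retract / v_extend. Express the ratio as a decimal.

Cap-side area A_cap = π/4 × (49.1 mm)² = 1893 mm^2
Rod-side annular area A_ann = π/4 × (49.1² − 37.7²) = 777.2 mm^2
For equal Q, v ∝ 1/A, so v_ret/v_ext = A_cap/A_ann.

v_ret/v_ext ≈ 2.44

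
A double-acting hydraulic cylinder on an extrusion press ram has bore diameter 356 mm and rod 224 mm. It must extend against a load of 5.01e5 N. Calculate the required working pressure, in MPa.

P ≈ 5.03 MPa

Cap-side area A_cap = π/4 × (356 mm)² = 99540 mm^2
P = F / A = 5.01e5 N / A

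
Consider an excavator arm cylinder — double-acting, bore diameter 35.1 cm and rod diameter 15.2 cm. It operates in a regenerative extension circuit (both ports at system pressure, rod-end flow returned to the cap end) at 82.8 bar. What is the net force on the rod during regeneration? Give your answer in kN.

F ≈ 150 kN

With equal pressure on both faces, forces on the annular region cancel; the net push is pressure × rod cross-section.
Rod cross-section A_rod = π/4 × (15.2 cm)² = 181.5 cm^2
F = P × A_rod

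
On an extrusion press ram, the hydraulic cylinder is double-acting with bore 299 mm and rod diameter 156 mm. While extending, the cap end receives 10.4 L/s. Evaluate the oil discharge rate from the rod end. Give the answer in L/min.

Cap-side area A_cap = π/4 × (299 mm)² = 70220 mm^2
Rod-side annular area A_ann = π/4 × (299² − 156²) = 51100 mm^2
Piston speed v = Q_in/A_cap; rod-end outflow Q_out = v × A_ann = Q_in × A_ann/A_cap.

Q_out ≈ 454 L/min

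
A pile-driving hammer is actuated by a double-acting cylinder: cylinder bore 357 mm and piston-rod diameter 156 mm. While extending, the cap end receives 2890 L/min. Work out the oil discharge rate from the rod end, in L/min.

Q_out ≈ 2340 L/min

Cap-side area A_cap = π/4 × (357 mm)² = 1.001e5 mm^2
Rod-side annular area A_ann = π/4 × (357² − 156²) = 80980 mm^2
Piston speed v = Q_in/A_cap; rod-end outflow Q_out = v × A_ann = Q_in × A_ann/A_cap.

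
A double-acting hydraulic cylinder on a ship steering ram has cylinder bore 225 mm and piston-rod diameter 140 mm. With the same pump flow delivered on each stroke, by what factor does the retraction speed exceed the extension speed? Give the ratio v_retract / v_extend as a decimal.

Cap-side area A_cap = π/4 × (225 mm)² = 39760 mm^2
Rod-side annular area A_ann = π/4 × (225² − 140²) = 24370 mm^2
For equal Q, v ∝ 1/A, so v_ret/v_ext = A_cap/A_ann.

v_ret/v_ext ≈ 1.63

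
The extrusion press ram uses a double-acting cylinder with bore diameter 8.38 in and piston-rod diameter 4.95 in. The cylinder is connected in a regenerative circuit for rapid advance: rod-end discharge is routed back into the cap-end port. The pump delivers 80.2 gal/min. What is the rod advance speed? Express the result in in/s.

In regeneration the rod-end outflow joins the pump flow into the cap end, so the net volume the pump must supply per unit advance equals the rod cross-section area.
Rod cross-section A_rod = π/4 × (4.95 in)² = 19.24 in^2
v = Q_pump / A_rod

v ≈ 16.0 in/s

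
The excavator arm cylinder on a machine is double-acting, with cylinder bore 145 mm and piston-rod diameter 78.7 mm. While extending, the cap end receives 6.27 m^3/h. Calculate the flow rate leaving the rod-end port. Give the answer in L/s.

Q_out ≈ 1.23 L/s

Cap-side area A_cap = π/4 × (145 mm)² = 16510 mm^2
Rod-side annular area A_ann = π/4 × (145² − 78.7²) = 11650 mm^2
Piston speed v = Q_in/A_cap; rod-end outflow Q_out = v × A_ann = Q_in × A_ann/A_cap.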